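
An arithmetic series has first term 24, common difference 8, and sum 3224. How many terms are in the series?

Using S = n/2 × [2a + (n-1)d]
3224 = n/2 × [2(24) + (n-1)(8)]
3224 = n/2 × [48 + 8n - 8]
6448 = n × [40 + 8n]
8n² + (40)n - 6448 = 0
Discriminant: Δ = (40)² - 4(8)(-6448) = 1600 + 206336 = 207936
√Δ = 456
n = [-(40) + √Δ] / (2·8) = (-40 + 456) / 16 = 416 / 16 = 26
(The negative root is discarded since n must be a positive integer.)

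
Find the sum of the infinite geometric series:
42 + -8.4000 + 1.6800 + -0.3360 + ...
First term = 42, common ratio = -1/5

For |r| < 1, S = a / (1 - r)
S = 42 / (1 - (-1/5))
S = 42 / (6/5)
S = 35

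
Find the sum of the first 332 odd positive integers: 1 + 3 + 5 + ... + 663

Sum of first n odd numbers = n²
= 332²
= 110224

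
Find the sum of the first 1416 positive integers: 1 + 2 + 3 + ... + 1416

Formula: ∑k = n(n+1)/2
= 1416×1417/2
= 2006472/2
= 1003236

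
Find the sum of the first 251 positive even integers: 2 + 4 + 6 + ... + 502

Sum of first n even numbers = n(n+1)
= 251×252
= 63252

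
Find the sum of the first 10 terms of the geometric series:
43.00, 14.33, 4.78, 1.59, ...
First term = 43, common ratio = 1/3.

Sₙ = a(1 - rⁿ) / (1 - r)
S_10 = 43(1 - (1/3)^10) / (1 - (1/3))
S_10 = 43(1 - (1/59049)) / (2/3)
S_10 = 1269532/19683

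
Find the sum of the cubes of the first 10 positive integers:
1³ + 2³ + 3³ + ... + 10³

Formula: ∑k³ = [n(n+1)/2]²
= [10×11/2]²
= 55²
= 3025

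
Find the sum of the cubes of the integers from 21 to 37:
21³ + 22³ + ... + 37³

Use ∑_{k=1}^{n} k³ = [n(n+1)/2]², then subtract the first 20 terms.
∑_{k=1}^{37} k³ = [37×38/2]² = 703² = 494209
∑_{k=1}^{20} k³ = [20×21/2]² = 210² = 44100
∑_{k=21}^{37} k³ = 494209 - 44100 = 450109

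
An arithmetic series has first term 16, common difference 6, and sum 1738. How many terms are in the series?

Using S = n/2 × [2a + (n-1)d]
1738 = n/2 × [2(16) + (n-1)(6)]
1738 = n/2 × [32 + 6n - 6]
3476 = n × [26 + 6n]
6n² + (26)n - 3476 = 0
Discriminant: Δ = (26)² - 4(6)(-3476) = 676 + 83424 = 84100
√Δ = 290
n = [-(26) + √Δ] / (2·6) = (-26 + 290) / 12 = 264 / 12 = 22
(The negative root is discarded since n must be a positive integer.)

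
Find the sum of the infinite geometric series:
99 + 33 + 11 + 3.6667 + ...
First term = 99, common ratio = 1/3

For |r| < 1, S = a / (1 - r)
S = 99 / (1 - (1/3))
S = 99 / (2/3)
S = 297/2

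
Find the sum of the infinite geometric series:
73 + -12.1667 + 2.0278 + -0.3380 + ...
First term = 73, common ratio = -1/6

For |r| < 1, S = a / (1 - r)
S = 73 / (1 - (-1/6))
S = 73 / (7/6)
S = 438/7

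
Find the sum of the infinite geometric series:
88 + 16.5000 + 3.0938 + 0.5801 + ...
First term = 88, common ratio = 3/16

For |r| < 1, S = a / (1 - r)
S = 88 / (1 - (3/16))
S = 88 / (13/16)
S = 1408/13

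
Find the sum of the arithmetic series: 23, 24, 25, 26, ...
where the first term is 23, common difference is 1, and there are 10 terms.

Sₙ = n/2 × (first + last)
Last term = a + (n-1)d = 23 + (10-1)×1 = 32
S_10 = 10/2 × (23 + 32)
S_10 = 10/2 × 55 = 275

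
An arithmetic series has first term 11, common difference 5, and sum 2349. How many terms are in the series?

Using S = n/2 × [2a + (n-1)d]
2349 = n/2 × [2(11) + (n-1)(5)]
2349 = n/2 × [22 + 5n - 5]
4698 = n × [17 + 5n]
5n² + (17)n - 4698 = 0
Discriminant: Δ = (17)² - 4(5)(-4698) = 289 + 93960 = 94249
√Δ = 307
n = [-(17) + √Δ] / (2·5) = (-17 + 307) / 10 = 290 / 10 = 29
(The negative root is discarded since n must be a positive integer.)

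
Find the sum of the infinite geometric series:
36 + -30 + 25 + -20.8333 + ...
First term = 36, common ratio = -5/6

For |r| < 1, S = a / (1 - r)
S = 36 / (1 - (-5/6))
S = 36 / (11/6)
S = 216/11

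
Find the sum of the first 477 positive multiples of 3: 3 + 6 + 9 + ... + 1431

Factor out 3: = 3(1 + 2 + ... + 477) = 3 × n(n+1)/2
= 3 × 477×478/2
= 3 × 114003
= 342009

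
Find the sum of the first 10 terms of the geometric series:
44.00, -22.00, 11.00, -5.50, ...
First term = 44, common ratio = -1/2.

Sₙ = a(1 - rⁿ) / (1 - r)
S_10 = 44(1 - (-1/2)^10) / (1 - (-1/2))
S_10 = 44(1 - (1/1024)) / (3/2)
S_10 = 3751/128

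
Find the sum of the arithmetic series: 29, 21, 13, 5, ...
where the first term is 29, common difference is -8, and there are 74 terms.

Sₙ = n/2 × (first + last)
Last term = a + (n-1)d = 29 + (74-1)×(-8) = -555
S_74 = 74/2 × (29 + (-555))
S_74 = 74/2 × (-526) = -19462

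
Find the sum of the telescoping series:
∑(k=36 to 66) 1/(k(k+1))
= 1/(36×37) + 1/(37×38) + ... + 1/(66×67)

Partial fractions: 1/(k(k+1)) = 1/k - 1/(k+1)
The series telescopes:
= (1/36 - 1/37) + (1/37 - 1/38) + ... + (1/66 - 1/67)
= 1/36 - 1/67
= 31/2412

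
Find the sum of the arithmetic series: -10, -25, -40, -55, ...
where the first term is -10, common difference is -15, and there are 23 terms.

Sₙ = n/2 × (first + last)
Last term = a + (n-1)d = -10 + (23-1)×(-15) = -340
S_23 = 23/2 × (-10 + (-340))
S_23 = 23/2 × (-350) = -4025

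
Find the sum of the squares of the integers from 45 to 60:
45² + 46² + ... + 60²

Use ∑_{k=1}^{n} k² = n(n+1)(2n+1)/6, then subtract the first 44 terms.
∑_{k=1}^{60} k² = 60×61×121/6 = 73810
∑_{k=1}^{44} k² = 44×45×89/6 = 29370
∑_{k=45}^{60} k² = 73810 - 29370 = 44440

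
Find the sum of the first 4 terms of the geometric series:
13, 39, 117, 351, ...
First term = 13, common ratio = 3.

Sₙ = a(1 - rⁿ) / (1 - r)
S_4 = 13(1 - 3^4) / (1 - 3)
S_4 = 13(1 - 81) / (-2)
S_4 = 520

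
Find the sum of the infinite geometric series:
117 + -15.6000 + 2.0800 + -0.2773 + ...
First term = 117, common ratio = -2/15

For |r| < 1, S = a / (1 - r)
S = 117 / (1 - (-2/15))
S = 117 / (17/15)
S = 1755/17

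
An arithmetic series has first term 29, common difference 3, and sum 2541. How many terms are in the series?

Using S = n/2 × [2a + (n-1)d]
2541 = n/2 × [2(29) + (n-1)(3)]
2541 = n/2 × [58 + 3n - 3]
5082 = n × [55 + 3n]
3n² + (55)n - 5082 = 0
Discriminant: Δ = (55)² - 4(3)(-5082) = 3025 + 60984 = 64009
√Δ = 253
n = [-(55) + √Δ] / (2·3) = (-55 + 253) / 6 = 198 / 6 = 33
(The negative root is discarded since n must be a positive integer.)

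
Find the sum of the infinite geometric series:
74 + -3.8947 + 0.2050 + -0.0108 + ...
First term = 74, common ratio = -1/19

For |r| < 1, S = a / (1 - r)
S = 74 / (1 - (-1/19))
S = 74 / (20/19)
S = 703/10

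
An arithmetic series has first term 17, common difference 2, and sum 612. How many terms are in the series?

Using S = n/2 × [2a + (n-1)d]
612 = n/2 × [2(17) + (n-1)(2)]
612 = n/2 × [34 + 2n - 2]
1224 = n × [32 + 2n]
2n² + (32)n - 1224 = 0
Discriminant: Δ = (32)² - 4(2)(-1224) = 1024 + 9792 = 10816
√Δ = 104
n = [-(32) + √Δ] / (2·2) = (-32 + 104) / 4 = 72 / 4 = 18
(The negative root is discarded since n must be a positive integer.)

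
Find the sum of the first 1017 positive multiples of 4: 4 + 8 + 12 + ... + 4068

Factor out 4: = 4(1 + 2 + ... + 1017) = 4 × n(n+1)/2
= 4 × 1017×1018/2
= 4 × 517653
= 2070612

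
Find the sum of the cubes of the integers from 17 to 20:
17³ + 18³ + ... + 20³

Use ∑_{k=1}^{n} k³ = [n(n+1)/2]², then subtract the first 16 terms.
∑_{k=1}^{20} k³ = [20×21/2]² = 210² = 44100
∑_{k=1}^{16} k³ = [16×17/2]² = 136² = 18496
∑_{k=17}^{20} k³ = 44100 - 18496 = 25604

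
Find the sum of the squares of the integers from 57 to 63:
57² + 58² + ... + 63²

Use ∑_{k=1}^{n} k² = n(n+1)(2n+1)/6, then subtract the first 56 terms.
∑_{k=1}^{63} k² = 63×64×127/6 = 85344
∑_{k=1}^{56} k² = 56×57×113/6 = 60116
∑_{k=57}^{63} k² = 85344 - 60116 = 25228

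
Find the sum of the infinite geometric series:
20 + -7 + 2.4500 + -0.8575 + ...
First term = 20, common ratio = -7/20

For |r| < 1, S = a / (1 - r)
S = 20 / (1 - (-7/20))
S = 20 / (27/20)
S = 400/27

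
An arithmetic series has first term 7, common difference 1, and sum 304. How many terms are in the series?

Using S = n/2 × [2a + (n-1)d]
304 = n/2 × [2(7) + (n-1)(1)]
304 = n/2 × [14 + 1n - 1]
608 = n × [13 + 1n]
1n² + (13)n - 608 = 0
Discriminant: Δ = (13)² - 4(1)(-608) = 169 + 2432 = 2601
√Δ = 51
n = [-(13) + √Δ] / (2·1) = (-13 + 51) / 2 = 38 / 2 = 19
(The negative root is discarded since n must be a positive integer.)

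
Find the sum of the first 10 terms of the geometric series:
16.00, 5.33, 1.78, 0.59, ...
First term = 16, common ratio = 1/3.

Sₙ = a(1 - rⁿ) / (1 - r)
S_10 = 16(1 - (1/3)^10) / (1 - (1/3))
S_10 = 16(1 - (1/59049)) / (2/3)
S_10 = 472384/19683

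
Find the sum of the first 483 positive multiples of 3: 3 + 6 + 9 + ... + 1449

Factor out 3: = 3(1 + 2 + ... + 483) = 3 × n(n+1)/2
= 3 × 483×484/2
= 3 × 116886
= 350658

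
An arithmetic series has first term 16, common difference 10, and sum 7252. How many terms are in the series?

Using S = n/2 × [2a + (n-1)d]
7252 = n/2 × [2(16) + (n-1)(10)]
7252 = n/2 × [32 + 10n - 10]
14504 = n × [22 + 10n]
10n² + (22)n - 14504 = 0
Discriminant: Δ = (22)² - 4(10)(-14504) = 484 + 580160 = 580644
√Δ = 762
n = [-(22) + √Δ] / (2·10) = (-22 + 762) / 20 = 740 / 20 = 37
(The negative root is discarded since n must be a positive integer.)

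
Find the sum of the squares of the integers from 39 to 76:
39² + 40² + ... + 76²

Use ∑_{k=1}^{n} k² = n(n+1)(2n+1)/6, then subtract the first 38 terms.
∑_{k=1}^{76} k² = 76×77×153/6 = 149226
∑_{k=1}^{38} k² = 38×39×77/6 = 19019
∑_{k=39}^{76} k² = 149226 - 19019 = 130207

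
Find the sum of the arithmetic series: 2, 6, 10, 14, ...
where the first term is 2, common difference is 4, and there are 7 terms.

Sₙ = n/2 × (first + last)
Last term = a + (n-1)d = 2 + (7-1)×4 = 26
S_7 = 7/2 × (2 + 26)
S_7 = 7/2 × 28 = 98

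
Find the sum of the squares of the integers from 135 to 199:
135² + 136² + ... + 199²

Use ∑_{k=1}^{n} k² = n(n+1)(2n+1)/6, then subtract the first 134 terms.
∑_{k=1}^{199} k² = 199×200×399/6 = 2646700
∑_{k=1}^{134} k² = 134×135×269/6 = 811035
∑_{k=135}^{199} k² = 2646700 - 811035 = 1835665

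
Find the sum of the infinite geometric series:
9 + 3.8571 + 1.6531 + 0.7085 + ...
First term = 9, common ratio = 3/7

For |r| < 1, S = a / (1 - r)
S = 9 / (1 - (3/7))
S = 9 / (4/7)
S = 63/4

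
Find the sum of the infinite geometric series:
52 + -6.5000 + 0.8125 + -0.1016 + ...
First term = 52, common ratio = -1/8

For |r| < 1, S = a / (1 - r)
S = 52 / (1 - (-1/8))
S = 52 / (9/8)
S = 416/9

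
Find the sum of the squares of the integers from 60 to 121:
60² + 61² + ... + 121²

Use ∑_{k=1}^{n} k² = n(n+1)(2n+1)/6, then subtract the first 59 terms.
∑_{k=1}^{121} k² = 121×122×243/6 = 597861
∑_{k=1}^{59} k² = 59×60×119/6 = 70210
∑_{k=60}^{121} k² = 597861 - 70210 = 527651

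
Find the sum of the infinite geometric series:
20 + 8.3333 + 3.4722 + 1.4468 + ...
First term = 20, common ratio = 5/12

For |r| < 1, S = a / (1 - r)
S = 20 / (1 - (5/12))
S = 20 / (7/12)
S = 240/7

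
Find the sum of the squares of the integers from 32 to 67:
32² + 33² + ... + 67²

Use ∑_{k=1}^{n} k² = n(n+1)(2n+1)/6, then subtract the first 31 terms.
∑_{k=1}^{67} k² = 67×68×135/6 = 102510
∑_{k=1}^{31} k² = 31×32×63/6 = 10416
∑_{k=32}^{67} k² = 102510 - 10416 = 92094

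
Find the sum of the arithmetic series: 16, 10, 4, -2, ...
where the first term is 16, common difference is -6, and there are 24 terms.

Sₙ = n/2 × (first + last)
Last term = a + (n-1)d = 16 + (24-1)×(-6) = -122
S_24 = 24/2 × (16 + (-122))
S_24 = 24/2 × (-106) = -1272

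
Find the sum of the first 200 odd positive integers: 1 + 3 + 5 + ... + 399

Sum of first n odd numbers = n²
= 200²
= 40000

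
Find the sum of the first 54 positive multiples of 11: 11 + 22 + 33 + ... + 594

Factor out 11: = 11(1 + 2 + ... + 54) = 11 × n(n+1)/2
= 11 × 54×55/2
= 11 × 1485
= 16335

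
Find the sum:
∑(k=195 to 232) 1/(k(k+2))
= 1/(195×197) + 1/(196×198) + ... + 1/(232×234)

Partial fractions: 1/(k(k+2)) = (1/2)[1/k - 1/(k+2)]
Telescoping leaves the first two and last two terms:
= (1/2)[1/195 + 1/196 - 1/233 - 1/234]
= 44479/53431560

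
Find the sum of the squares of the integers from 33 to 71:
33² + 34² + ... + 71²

Use ∑_{k=1}^{n} k² = n(n+1)(2n+1)/6, then subtract the first 32 terms.
∑_{k=1}^{71} k² = 71×72×143/6 = 121836
∑_{k=1}^{32} k² = 32×33×65/6 = 11440
∑_{k=33}^{71} k² = 121836 - 11440 = 110396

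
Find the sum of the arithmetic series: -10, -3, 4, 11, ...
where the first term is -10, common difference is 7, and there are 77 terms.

Sₙ = n/2 × (first + last)
Last term = a + (n-1)d = -10 + (77-1)×7 = 522
S_77 = 77/2 × (-10 + 522)
S_77 = 77/2 × 512 = 19712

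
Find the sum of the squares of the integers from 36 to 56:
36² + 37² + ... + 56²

Use ∑_{k=1}^{n} k² = n(n+1)(2n+1)/6, then subtract the first 35 terms.
∑_{k=1}^{56} k² = 56×57×113/6 = 60116
∑_{k=1}^{35} k² = 35×36×71/6 = 14910
∑_{k=36}^{56} k² = 60116 - 14910 = 45206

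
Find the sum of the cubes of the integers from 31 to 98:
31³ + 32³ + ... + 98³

Use ∑_{k=1}^{n} k³ = [n(n+1)/2]², then subtract the first 30 terms.
∑_{k=1}^{98} k³ = [98×99/2]² = 4851² = 23532201
∑_{k=1}^{30} k³ = [30×31/2]² = 465² = 216225
∑_{k=31}^{98} k³ = 23532201 - 216225 = 23315976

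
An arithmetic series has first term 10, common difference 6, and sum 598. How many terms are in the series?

Using S = n/2 × [2a + (n-1)d]
598 = n/2 × [2(10) + (n-1)(6)]
598 = n/2 × [20 + 6n - 6]
1196 = n × [14 + 6n]
6n² + (14)n - 1196 = 0
Discriminant: Δ = (14)² - 4(6)(-1196) = 196 + 28704 = 28900
√Δ = 170
n = [-(14) + √Δ] / (2·6) = (-14 + 170) / 12 = 156 / 12 = 13
(The negative root is discarded since n must be a positive integer.)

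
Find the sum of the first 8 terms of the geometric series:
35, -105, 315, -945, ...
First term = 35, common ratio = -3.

Sₙ = a(1 - rⁿ) / (1 - r)
S_8 = 35(1 - (-3)^8) / (1 - (-3))
S_8 = 35(1 - 6561) / (4)
S_8 = -57400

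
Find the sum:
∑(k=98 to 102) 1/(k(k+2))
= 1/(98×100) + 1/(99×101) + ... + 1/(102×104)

Partial fractions: 1/(k(k+2)) = (1/2)[1/k - 1/(k+2)]
Telescoping leaves the first two and last two terms:
= (1/2)[1/98 + 1/99 - 1/103 - 1/104]
= 50975/103927824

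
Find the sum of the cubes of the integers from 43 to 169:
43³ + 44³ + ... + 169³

Use ∑_{k=1}^{n} k³ = [n(n+1)/2]², then subtract the first 42 terms.
∑_{k=1}^{169} k³ = [169×170/2]² = 14365² = 206353225
∑_{k=1}^{42} k³ = [42×43/2]² = 903² = 815409
∑_{k=43}^{169} k³ = 206353225 - 815409 = 205537816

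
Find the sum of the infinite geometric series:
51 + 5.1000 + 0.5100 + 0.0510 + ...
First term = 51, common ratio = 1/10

For |r| < 1, S = a / (1 - r)
S = 51 / (1 - (1/10))
S = 51 / (9/10)
S = 170/3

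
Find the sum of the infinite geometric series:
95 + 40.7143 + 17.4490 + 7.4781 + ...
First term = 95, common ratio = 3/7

For |r| < 1, S = a / (1 - r)
S = 95 / (1 - (3/7))
S = 95 / (4/7)
S = 665/4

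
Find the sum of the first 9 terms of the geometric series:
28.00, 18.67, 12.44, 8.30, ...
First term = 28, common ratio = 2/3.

Sₙ = a(1 - rⁿ) / (1 - r)
S_9 = 28(1 - (2/3)^9) / (1 - (2/3))
S_9 = 28(1 - (512/19683)) / (1/3)
S_9 = 536788/6561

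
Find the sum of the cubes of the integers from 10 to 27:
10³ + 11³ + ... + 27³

Use ∑_{k=1}^{n} k³ = [n(n+1)/2]², then subtract the first 9 terms.
∑_{k=1}^{27} k³ = [27×28/2]² = 378² = 142884
∑_{k=1}^{9} k³ = [9×10/2]² = 45² = 2025
∑_{k=10}^{27} k³ = 142884 - 2025 = 140859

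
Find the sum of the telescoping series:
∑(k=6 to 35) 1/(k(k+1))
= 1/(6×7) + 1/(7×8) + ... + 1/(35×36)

Partial fractions: 1/(k(k+1)) = 1/k - 1/(k+1)
The series telescopes:
= (1/6 - 1/7) + (1/7 - 1/8) + ... + (1/35 - 1/36)
= 1/6 - 1/36
= 5/36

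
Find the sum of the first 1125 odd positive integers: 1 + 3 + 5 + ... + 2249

Sum of first n odd numbers = n²
= 1125²
= 1265625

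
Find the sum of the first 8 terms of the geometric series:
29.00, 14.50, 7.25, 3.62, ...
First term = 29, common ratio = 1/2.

Sₙ = a(1 - rⁿ) / (1 - r)
S_8 = 29(1 - (1/2)^8) / (1 - (1/2))
S_8 = 29(1 - (1/256)) / (1/2)
S_8 = 7395/128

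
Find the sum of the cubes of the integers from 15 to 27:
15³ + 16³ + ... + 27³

Use ∑_{k=1}^{n} k³ = [n(n+1)/2]², then subtract the first 14 terms.
∑_{k=1}^{27} k³ = [27×28/2]² = 378² = 142884
∑_{k=1}^{14} k³ = [14×15/2]² = 105² = 11025
∑_{k=15}^{27} k³ = 142884 - 11025 = 131859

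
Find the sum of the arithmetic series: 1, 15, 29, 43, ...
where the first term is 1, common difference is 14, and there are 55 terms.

Sₙ = n/2 × (first + last)
Last term = a + (n-1)d = 1 + (55-1)×14 = 757
S_55 = 55/2 × (1 + 757)
S_55 = 55/2 × 758 = 20845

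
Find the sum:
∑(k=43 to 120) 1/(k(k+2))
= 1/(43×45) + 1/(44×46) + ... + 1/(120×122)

Partial fractions: 1/(k(k+2)) = (1/2)[1/k - 1/(k+2)]
Telescoping leaves the first two and last two terms:
= (1/2)[1/43 + 1/44 - 1/121 - 1/122]
= 37479/2539064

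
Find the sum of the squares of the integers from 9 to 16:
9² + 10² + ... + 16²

Use ∑_{k=1}^{n} k² = n(n+1)(2n+1)/6, then subtract the first 8 terms.
∑_{k=1}^{16} k² = 16×17×33/6 = 1496
∑_{k=1}^{8} k² = 8×9×17/6 = 204
∑_{k=9}^{16} k² = 1496 - 204 = 1292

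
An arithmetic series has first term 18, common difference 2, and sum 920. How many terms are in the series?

Using S = n/2 × [2a + (n-1)d]
920 = n/2 × [2(18) + (n-1)(2)]
920 = n/2 × [36 + 2n - 2]
1840 = n × [34 + 2n]
2n² + (34)n - 1840 = 0
Discriminant: Δ = (34)² - 4(2)(-1840) = 1156 + 14720 = 15876
√Δ = 126
n = [-(34) + √Δ] / (2·2) = (-34 + 126) / 4 = 92 / 4 = 23
(The negative root is discarded since n must be a positive integer.)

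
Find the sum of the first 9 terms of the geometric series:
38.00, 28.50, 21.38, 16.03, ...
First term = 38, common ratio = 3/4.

Sₙ = a(1 - rⁿ) / (1 - r)
S_9 = 38(1 - (3/4)^9) / (1 - (3/4))
S_9 = 38(1 - (19683/262144)) / (1/4)
S_9 = 4606759/32768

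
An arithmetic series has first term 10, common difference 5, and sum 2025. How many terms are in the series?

Using S = n/2 × [2a + (n-1)d]
2025 = n/2 × [2(10) + (n-1)(5)]
2025 = n/2 × [20 + 5n - 5]
4050 = n × [15 + 5n]
5n² + (15)n - 4050 = 0
Discriminant: Δ = (15)² - 4(5)(-4050) = 225 + 81000 = 81225
√Δ = 285
n = [-(15) + √Δ] / (2·5) = (-15 + 285) / 10 = 270 / 10 = 27
(The negative root is discarded since n must be a positive integer.)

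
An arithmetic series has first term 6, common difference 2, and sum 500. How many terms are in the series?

Using S = n/2 × [2a + (n-1)d]
500 = n/2 × [2(6) + (n-1)(2)]
500 = n/2 × [12 + 2n - 2]
1000 = n × [10 + 2n]
2n² + (10)n - 1000 = 0
Discriminant: Δ = (10)² - 4(2)(-1000) = 100 + 8000 = 8100
√Δ = 90
n = [-(10) + √Δ] / (2·2) = (-10 + 90) / 4 = 80 / 4 = 20
(The negative root is discarded since n must be a positive integer.)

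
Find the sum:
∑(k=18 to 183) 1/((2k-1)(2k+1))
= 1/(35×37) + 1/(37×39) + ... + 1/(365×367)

Partial fractions: 1/((2k-1)(2k+1)) = (1/2)[1/(2k-1) - 1/(2k+1)]
The series telescopes:
= (1/2)[1/35 - 1/367]
= 166/12845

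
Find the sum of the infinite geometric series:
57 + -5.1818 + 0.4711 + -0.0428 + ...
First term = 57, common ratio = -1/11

For |r| < 1, S = a / (1 - r)
S = 57 / (1 - (-1/11))
S = 57 / (12/11)
S = 209/4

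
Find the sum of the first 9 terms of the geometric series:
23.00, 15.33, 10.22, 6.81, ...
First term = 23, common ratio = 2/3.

Sₙ = a(1 - rⁿ) / (1 - r)
S_9 = 23(1 - (2/3)^9) / (1 - (2/3))
S_9 = 23(1 - (512/19683)) / (1/3)
S_9 = 440933/6561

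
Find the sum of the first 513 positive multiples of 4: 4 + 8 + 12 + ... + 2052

Factor out 4: = 4(1 + 2 + ... + 513) = 4 × n(n+1)/2
= 4 × 513×514/2
= 4 × 131841
= 527364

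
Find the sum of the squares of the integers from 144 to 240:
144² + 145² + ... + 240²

Use ∑_{k=1}^{n} k² = n(n+1)(2n+1)/6, then subtract the first 143 terms.
∑_{k=1}^{240} k² = 240×241×481/6 = 4636840
∑_{k=1}^{143} k² = 143×144×287/6 = 984984
∑_{k=144}^{240} k² = 4636840 - 984984 = 3651856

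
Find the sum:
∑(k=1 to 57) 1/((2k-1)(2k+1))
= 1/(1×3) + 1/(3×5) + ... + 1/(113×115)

Partial fractions: 1/((2k-1)(2k+1)) = (1/2)[1/(2k-1) - 1/(2k+1)]
The series telescopes:
= (1/2)[1/1 - 1/115]
= 57/115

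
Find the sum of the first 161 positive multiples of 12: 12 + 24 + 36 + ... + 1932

Factor out 12: = 12(1 + 2 + ... + 161) = 12 × n(n+1)/2
= 12 × 161×162/2
= 12 × 13041
= 156492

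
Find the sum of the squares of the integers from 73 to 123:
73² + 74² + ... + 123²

Use ∑_{k=1}^{n} k² = n(n+1)(2n+1)/6, then subtract the first 72 terms.
∑_{k=1}^{123} k² = 123×124×247/6 = 627874
∑_{k=1}^{72} k² = 72×73×145/6 = 127020
∑_{k=73}^{123} k² = 627874 - 127020 = 500854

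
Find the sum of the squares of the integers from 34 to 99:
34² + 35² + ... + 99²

Use ∑_{k=1}^{n} k² = n(n+1)(2n+1)/6, then subtract the first 33 terms.
∑_{k=1}^{99} k² = 99×100×199/6 = 328350
∑_{k=1}^{33} k² = 33×34×67/6 = 12529
∑_{k=34}^{99} k² = 328350 - 12529 = 315821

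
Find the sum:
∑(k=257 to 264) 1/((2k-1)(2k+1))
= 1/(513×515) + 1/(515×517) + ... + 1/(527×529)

Partial fractions: 1/((2k-1)(2k+1)) = (1/2)[1/(2k-1) - 1/(2k+1)]
The series telescopes:
= (1/2)[1/513 - 1/529]
= 8/271377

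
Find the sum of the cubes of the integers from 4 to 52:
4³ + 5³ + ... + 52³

Use ∑_{k=1}^{n} k³ = [n(n+1)/2]², then subtract the first 3 terms.
∑_{k=1}^{52} k³ = [52×53/2]² = 1378² = 1898884
∑_{k=1}^{3} k³ = [3×4/2]² = 6² = 36
∑_{k=4}^{52} k³ = 1898884 - 36 = 1898848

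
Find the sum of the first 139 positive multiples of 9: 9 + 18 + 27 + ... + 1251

Factor out 9: = 9(1 + 2 + ... + 139) = 9 × n(n+1)/2
= 9 × 139×140/2
= 9 × 9730
= 87570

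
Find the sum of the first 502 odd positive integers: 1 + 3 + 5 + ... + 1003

Sum of first n odd numbers = n²
= 502²
= 252004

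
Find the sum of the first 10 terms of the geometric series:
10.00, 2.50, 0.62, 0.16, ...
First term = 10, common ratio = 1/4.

Sₙ = a(1 - rⁿ) / (1 - r)
S_10 = 10(1 - (1/4)^10) / (1 - (1/4))
S_10 = 10(1 - (1/1048576)) / (3/4)
S_10 = 1747625/131072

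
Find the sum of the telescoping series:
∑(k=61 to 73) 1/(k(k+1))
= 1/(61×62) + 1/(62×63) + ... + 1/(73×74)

Partial fractions: 1/(k(k+1)) = 1/k - 1/(k+1)
The series telescopes:
= (1/61 - 1/62) + (1/62 - 1/63) + ... + (1/73 - 1/74)
= 1/61 - 1/74
= 13/4514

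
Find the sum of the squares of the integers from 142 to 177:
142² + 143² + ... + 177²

Use ∑_{k=1}^{n} k² = n(n+1)(2n+1)/6, then subtract the first 141 terms.
∑_{k=1}^{177} k² = 177×178×355/6 = 1864105
∑_{k=1}^{141} k² = 141×142×283/6 = 944371
∑_{k=142}^{177} k² = 1864105 - 944371 = 919734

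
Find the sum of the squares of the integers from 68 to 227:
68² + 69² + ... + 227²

Use ∑_{k=1}^{n} k² = n(n+1)(2n+1)/6, then subtract the first 67 terms.
∑_{k=1}^{227} k² = 227×228×455/6 = 3924830
∑_{k=1}^{67} k² = 67×68×135/6 = 102510
∑_{k=68}^{227} k² = 3924830 - 102510 = 3822320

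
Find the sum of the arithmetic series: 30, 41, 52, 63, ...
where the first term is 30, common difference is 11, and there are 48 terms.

Sₙ = n/2 × (first + last)
Last term = a + (n-1)d = 30 + (48-1)×11 = 547
S_48 = 48/2 × (30 + 547)
S_48 = 48/2 × 577 = 13848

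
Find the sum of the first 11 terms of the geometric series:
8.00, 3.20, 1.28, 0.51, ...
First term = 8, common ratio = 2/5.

Sₙ = a(1 - rⁿ) / (1 - r)
S_11 = 8(1 - (2/5)^11) / (1 - (2/5))
S_11 = 8(1 - (2048/48828125)) / (3/5)
S_11 = 130202872/9765625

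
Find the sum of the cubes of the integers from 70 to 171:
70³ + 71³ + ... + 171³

Use ∑_{k=1}^{n} k³ = [n(n+1)/2]², then subtract the first 69 terms.
∑_{k=1}^{171} k³ = [171×172/2]² = 14706² = 216266436
∑_{k=1}^{69} k³ = [69×70/2]² = 2415² = 5832225
∑_{k=70}^{171} k³ = 216266436 - 5832225 = 210434211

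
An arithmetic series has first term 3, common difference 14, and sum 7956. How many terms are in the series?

Using S = n/2 × [2a + (n-1)d]
7956 = n/2 × [2(3) + (n-1)(14)]
7956 = n/2 × [6 + 14n - 14]
15912 = n × [-8 + 14n]
14n² + (-8)n - 15912 = 0
Discriminant: Δ = (-8)² - 4(14)(-15912) = 64 + 891072 = 891136
√Δ = 944
n = [-(-8) + √Δ] / (2·14) = (8 + 944) / 28 = 952 / 28 = 34
(The negative root is discarded since n must be a positive integer.)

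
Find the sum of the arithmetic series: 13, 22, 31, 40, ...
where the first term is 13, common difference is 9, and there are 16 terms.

Sₙ = n/2 × (first + last)
Last term = a + (n-1)d = 13 + (16-1)×9 = 148
S_16 = 16/2 × (13 + 148)
S_16 = 16/2 × 161 = 1288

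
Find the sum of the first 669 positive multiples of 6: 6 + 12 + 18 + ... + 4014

Factor out 6: = 6(1 + 2 + ... + 669) = 6 × n(n+1)/2
= 6 × 669×670/2
= 6 × 224115
= 1344690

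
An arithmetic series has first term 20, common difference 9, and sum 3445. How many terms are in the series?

Using S = n/2 × [2a + (n-1)d]
3445 = n/2 × [2(20) + (n-1)(9)]
3445 = n/2 × [40 + 9n - 9]
6890 = n × [31 + 9n]
9n² + (31)n - 6890 = 0
Discriminant: Δ = (31)² - 4(9)(-6890) = 961 + 248040 = 249001
√Δ = 499
n = [-(31) + √Δ] / (2·9) = (-31 + 499) / 18 = 468 / 18 = 26
(The negative root is discarded since n must be a positive integer.)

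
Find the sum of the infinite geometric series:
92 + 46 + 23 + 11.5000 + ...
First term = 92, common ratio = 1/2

For |r| < 1, S = a / (1 - r)
S = 92 / (1 - (1/2))
S = 92 / (1/2)
S = 184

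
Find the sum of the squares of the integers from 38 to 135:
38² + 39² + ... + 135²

Use ∑_{k=1}^{n} k² = n(n+1)(2n+1)/6, then subtract the first 37 terms.
∑_{k=1}^{135} k² = 135×136×271/6 = 829260
∑_{k=1}^{37} k² = 37×38×75/6 = 17575
∑_{k=38}^{135} k² = 829260 - 17575 = 811685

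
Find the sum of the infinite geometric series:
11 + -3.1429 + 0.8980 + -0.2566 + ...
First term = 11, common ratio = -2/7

For |r| < 1, S = a / (1 - r)
S = 11 / (1 - (-2/7))
S = 11 / (9/7)
S = 77/9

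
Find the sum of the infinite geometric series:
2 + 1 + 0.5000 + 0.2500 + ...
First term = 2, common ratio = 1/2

For |r| < 1, S = a / (1 - r)
S = 2 / (1 - (1/2))
S = 2 / (1/2)
S = 4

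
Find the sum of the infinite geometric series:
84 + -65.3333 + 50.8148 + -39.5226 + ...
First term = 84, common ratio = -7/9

For |r| < 1, S = a / (1 - r)
S = 84 / (1 - (-7/9))
S = 84 / (16/9)
S = 189/4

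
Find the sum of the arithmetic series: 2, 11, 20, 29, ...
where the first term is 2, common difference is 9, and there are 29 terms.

Sₙ = n/2 × (first + last)
Last term = a + (n-1)d = 2 + (29-1)×9 = 254
S_29 = 29/2 × (2 + 254)
S_29 = 29/2 × 256 = 3712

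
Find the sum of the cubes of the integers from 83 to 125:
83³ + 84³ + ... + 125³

Use ∑_{k=1}^{n} k³ = [n(n+1)/2]², then subtract the first 82 terms.
∑_{k=1}^{125} k³ = [125×126/2]² = 7875² = 62015625
∑_{k=1}^{82} k³ = [82×83/2]² = 3403² = 11580409
∑_{k=83}^{125} k³ = 62015625 - 11580409 = 50435216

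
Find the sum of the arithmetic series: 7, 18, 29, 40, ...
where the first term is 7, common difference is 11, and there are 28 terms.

Sₙ = n/2 × (first + last)
Last term = a + (n-1)d = 7 + (28-1)×11 = 304
S_28 = 28/2 × (7 + 304)
S_28 = 28/2 × 311 = 4354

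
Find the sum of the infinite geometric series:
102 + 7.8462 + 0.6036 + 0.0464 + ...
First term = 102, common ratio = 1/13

For |r| < 1, S = a / (1 - r)
S = 102 / (1 - (1/13))
S = 102 / (12/13)
S = 221/2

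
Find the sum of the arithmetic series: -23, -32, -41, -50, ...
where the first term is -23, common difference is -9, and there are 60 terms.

Sₙ = n/2 × (first + last)
Last term = a + (n-1)d = -23 + (60-1)×(-9) = -554
S_60 = 60/2 × (-23 + (-554))
S_60 = 60/2 × (-577) = -17310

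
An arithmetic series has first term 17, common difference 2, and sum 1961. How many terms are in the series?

Using S = n/2 × [2a + (n-1)d]
1961 = n/2 × [2(17) + (n-1)(2)]
1961 = n/2 × [34 + 2n - 2]
3922 = n × [32 + 2n]
2n² + (32)n - 3922 = 0
Discriminant: Δ = (32)² - 4(2)(-3922) = 1024 + 31376 = 32400
√Δ = 180
n = [-(32) + √Δ] / (2·2) = (-32 + 180) / 4 = 148 / 4 = 37
(The negative root is discarded since n must be a positive integer.)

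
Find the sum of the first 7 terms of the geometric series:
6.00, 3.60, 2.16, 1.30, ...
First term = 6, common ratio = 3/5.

Sₙ = a(1 - rⁿ) / (1 - r)
S_7 = 6(1 - (3/5)^7) / (1 - (3/5))
S_7 = 6(1 - (2187/78125)) / (2/5)
S_7 = 227814/15625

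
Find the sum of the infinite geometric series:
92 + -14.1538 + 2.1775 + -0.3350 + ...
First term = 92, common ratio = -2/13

For |r| < 1, S = a / (1 - r)
S = 92 / (1 - (-2/13))
S = 92 / (15/13)
S = 1196/15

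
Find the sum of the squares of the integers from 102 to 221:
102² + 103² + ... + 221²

Use ∑_{k=1}^{n} k² = n(n+1)(2n+1)/6, then subtract the first 101 terms.
∑_{k=1}^{221} k² = 221×222×443/6 = 3622411
∑_{k=1}^{101} k² = 101×102×203/6 = 348551
∑_{k=102}^{221} k² = 3622411 - 348551 = 3273860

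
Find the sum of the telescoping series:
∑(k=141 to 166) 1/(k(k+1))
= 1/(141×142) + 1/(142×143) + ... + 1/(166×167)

Partial fractions: 1/(k(k+1)) = 1/k - 1/(k+1)
The series telescopes:
= (1/141 - 1/142) + (1/142 - 1/143) + ... + (1/166 - 1/167)
= 1/141 - 1/167
= 26/23547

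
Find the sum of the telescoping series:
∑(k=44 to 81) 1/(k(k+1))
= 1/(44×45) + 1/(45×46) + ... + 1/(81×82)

Partial fractions: 1/(k(k+1)) = 1/k - 1/(k+1)
The series telescopes:
= (1/44 - 1/45) + (1/45 - 1/46) + ... + (1/81 - 1/82)
= 1/44 - 1/82
= 19/1804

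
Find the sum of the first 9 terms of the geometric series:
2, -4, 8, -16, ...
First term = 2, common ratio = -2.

Sₙ = a(1 - rⁿ) / (1 - r)
S_9 = 2(1 - (-2)^9) / (1 - (-2))
S_9 = 2(1 - (-512)) / (3)
S_9 = 342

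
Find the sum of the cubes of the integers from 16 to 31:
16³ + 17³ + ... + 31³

Use ∑_{k=1}^{n} k³ = [n(n+1)/2]², then subtract the first 15 terms.
∑_{k=1}^{31} k³ = [31×32/2]² = 496² = 246016
∑_{k=1}^{15} k³ = [15×16/2]² = 120² = 14400
∑_{k=16}^{31} k³ = 246016 - 14400 = 231616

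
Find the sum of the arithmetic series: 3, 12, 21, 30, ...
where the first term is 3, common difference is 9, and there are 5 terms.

Sₙ = n/2 × (first + last)
Last term = a + (n-1)d = 3 + (5-1)×9 = 39
S_5 = 5/2 × (3 + 39)
S_5 = 5/2 × 42 = 105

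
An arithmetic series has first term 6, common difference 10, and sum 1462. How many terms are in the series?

Using S = n/2 × [2a + (n-1)d]
1462 = n/2 × [2(6) + (n-1)(10)]
1462 = n/2 × [12 + 10n - 10]
2924 = n × [2 + 10n]
10n² + (2)n - 2924 = 0
Discriminant: Δ = (2)² - 4(10)(-2924) = 4 + 116960 = 116964
√Δ = 342
n = [-(2) + √Δ] / (2·10) = (-2 + 342) / 20 = 340 / 20 = 17
(The negative root is discarded since n must be a positive integer.)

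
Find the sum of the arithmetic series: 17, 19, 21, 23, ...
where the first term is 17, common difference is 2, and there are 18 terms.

Sₙ = n/2 × (first + last)
Last term = a + (n-1)d = 17 + (18-1)×2 = 51
S_18 = 18/2 × (17 + 51)
S_18 = 18/2 × 68 = 612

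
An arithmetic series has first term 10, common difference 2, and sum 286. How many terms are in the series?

Using S = n/2 × [2a + (n-1)d]
286 = n/2 × [2(10) + (n-1)(2)]
286 = n/2 × [20 + 2n - 2]
572 = n × [18 + 2n]
2n² + (18)n - 572 = 0
Discriminant: Δ = (18)² - 4(2)(-572) = 324 + 4576 = 4900
√Δ = 70
n = [-(18) + √Δ] / (2·2) = (-18 + 70) / 4 = 52 / 4 = 13
(The negative root is discarded since n must be a positive integer.)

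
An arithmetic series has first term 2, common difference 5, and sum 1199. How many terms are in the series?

Using S = n/2 × [2a + (n-1)d]
1199 = n/2 × [2(2) + (n-1)(5)]
1199 = n/2 × [4 + 5n - 5]
2398 = n × [-1 + 5n]
5n² + (-1)n - 2398 = 0
Discriminant: Δ = (-1)² - 4(5)(-2398) = 1 + 47960 = 47961
√Δ = 219
n = [-(-1) + √Δ] / (2·5) = (1 + 219) / 10 = 220 / 10 = 22
(The negative root is discarded since n must be a positive integer.)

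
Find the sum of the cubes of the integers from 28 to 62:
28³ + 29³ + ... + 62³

Use ∑_{k=1}^{n} k³ = [n(n+1)/2]², then subtract the first 27 terms.
∑_{k=1}^{62} k³ = [62×63/2]² = 1953² = 3814209
∑_{k=1}^{27} k³ = [27×28/2]² = 378² = 142884
∑_{k=28}^{62} k³ = 3814209 - 142884 = 3671325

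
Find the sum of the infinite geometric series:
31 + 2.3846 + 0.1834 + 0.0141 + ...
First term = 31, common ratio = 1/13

For |r| < 1, S = a / (1 - r)
S = 31 / (1 - (1/13))
S = 31 / (12/13)
S = 403/12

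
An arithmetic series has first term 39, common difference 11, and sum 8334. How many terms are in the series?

Using S = n/2 × [2a + (n-1)d]
8334 = n/2 × [2(39) + (n-1)(11)]
8334 = n/2 × [78 + 11n - 11]
16668 = n × [67 + 11n]
11n² + (67)n - 16668 = 0
Discriminant: Δ = (67)² - 4(11)(-16668) = 4489 + 733392 = 737881
√Δ = 859
n = [-(67) + √Δ] / (2·11) = (-67 + 859) / 22 = 792 / 22 = 36
(The negative root is discarded since n must be a positive integer.)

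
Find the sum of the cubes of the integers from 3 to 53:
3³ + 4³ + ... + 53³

Use ∑_{k=1}^{n} k³ = [n(n+1)/2]², then subtract the first 2 terms.
∑_{k=1}^{53} k³ = [53×54/2]² = 1431² = 2047761
∑_{k=1}^{2} k³ = [2×3/2]² = 3² = 9
∑_{k=3}^{53} k³ = 2047761 - 9 = 2047752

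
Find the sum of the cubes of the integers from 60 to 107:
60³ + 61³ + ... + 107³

Use ∑_{k=1}^{n} k³ = [n(n+1)/2]², then subtract the first 59 terms.
∑_{k=1}^{107} k³ = [107×108/2]² = 5778² = 33385284
∑_{k=1}^{59} k³ = [59×60/2]² = 1770² = 3132900
∑_{k=60}^{107} k³ = 33385284 - 3132900 = 30252384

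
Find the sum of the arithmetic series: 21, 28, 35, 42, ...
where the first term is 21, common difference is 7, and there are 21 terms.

Sₙ = n/2 × (first + last)
Last term = a + (n-1)d = 21 + (21-1)×7 = 161
S_21 = 21/2 × (21 + 161)
S_21 = 21/2 × 182 = 1911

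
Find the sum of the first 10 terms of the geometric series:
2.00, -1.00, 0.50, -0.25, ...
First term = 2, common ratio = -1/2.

Sₙ = a(1 - rⁿ) / (1 - r)
S_10 = 2(1 - (-1/2)^10) / (1 - (-1/2))
S_10 = 2(1 - (1/1024)) / (3/2)
S_10 = 341/256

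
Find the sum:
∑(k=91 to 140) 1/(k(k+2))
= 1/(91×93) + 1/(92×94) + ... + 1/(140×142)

Partial fractions: 1/(k(k+2)) = (1/2)[1/k - 1/(k+2)]
Telescoping leaves the first two and last two terms:
= (1/2)[1/91 + 1/92 - 1/141 - 1/142]
= 647375/167624184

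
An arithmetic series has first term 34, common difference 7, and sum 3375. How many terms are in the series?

Using S = n/2 × [2a + (n-1)d]
3375 = n/2 × [2(34) + (n-1)(7)]
3375 = n/2 × [68 + 7n - 7]
6750 = n × [61 + 7n]
7n² + (61)n - 6750 = 0
Discriminant: Δ = (61)² - 4(7)(-6750) = 3721 + 189000 = 192721
√Δ = 439
n = [-(61) + √Δ] / (2·7) = (-61 + 439) / 14 = 378 / 14 = 27
(The negative root is discarded since n must be a positive integer.)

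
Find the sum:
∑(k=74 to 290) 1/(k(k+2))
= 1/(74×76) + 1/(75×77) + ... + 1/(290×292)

Partial fractions: 1/(k(k+2)) = (1/2)[1/k - 1/(k+2)]
Telescoping leaves the first two and last two terms:
= (1/2)[1/74 + 1/75 - 1/291 - 1/292]
= 523621/52399400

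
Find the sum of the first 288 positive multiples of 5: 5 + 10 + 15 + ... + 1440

Factor out 5: = 5(1 + 2 + ... + 288) = 5 × n(n+1)/2
= 5 × 288×289/2
= 5 × 41616
= 208080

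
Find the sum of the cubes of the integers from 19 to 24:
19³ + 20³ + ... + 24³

Use ∑_{k=1}^{n} k³ = [n(n+1)/2]², then subtract the first 18 terms.
∑_{k=1}^{24} k³ = [24×25/2]² = 300² = 90000
∑_{k=1}^{18} k³ = [18×19/2]² = 171² = 29241
∑_{k=19}^{24} k³ = 90000 - 29241 = 60759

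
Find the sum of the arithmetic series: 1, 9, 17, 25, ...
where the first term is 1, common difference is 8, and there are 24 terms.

Sₙ = n/2 × (first + last)
Last term = a + (n-1)d = 1 + (24-1)×8 = 185
S_24 = 24/2 × (1 + 185)
S_24 = 24/2 × 186 = 2232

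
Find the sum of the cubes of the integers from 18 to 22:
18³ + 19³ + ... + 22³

Use ∑_{k=1}^{n} k³ = [n(n+1)/2]², then subtract the first 17 terms.
∑_{k=1}^{22} k³ = [22×23/2]² = 253² = 64009
∑_{k=1}^{17} k³ = [17×18/2]² = 153² = 23409
∑_{k=18}^{22} k³ = 64009 - 23409 = 40600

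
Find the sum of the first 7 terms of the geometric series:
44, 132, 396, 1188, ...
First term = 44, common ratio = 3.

Sₙ = a(1 - rⁿ) / (1 - r)
S_7 = 44(1 - 3^7) / (1 - 3)
S_7 = 44(1 - 2187) / (-2)
S_7 = 48092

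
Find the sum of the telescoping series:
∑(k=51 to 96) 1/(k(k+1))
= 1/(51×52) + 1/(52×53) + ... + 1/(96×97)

Partial fractions: 1/(k(k+1)) = 1/k - 1/(k+1)
The series telescopes:
= (1/51 - 1/52) + (1/52 - 1/53) + ... + (1/96 - 1/97)
= 1/51 - 1/97
= 46/4947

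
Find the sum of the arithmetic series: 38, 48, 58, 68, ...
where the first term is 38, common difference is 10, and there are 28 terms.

Sₙ = n/2 × (first + last)
Last term = a + (n-1)d = 38 + (28-1)×10 = 308
S_28 = 28/2 × (38 + 308)
S_28 = 28/2 × 346 = 4844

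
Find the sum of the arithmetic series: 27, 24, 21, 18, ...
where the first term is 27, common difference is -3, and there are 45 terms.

Sₙ = n/2 × (first + last)
Last term = a + (n-1)d = 27 + (45-1)×(-3) = -105
S_45 = 45/2 × (27 + (-105))
S_45 = 45/2 × (-78) = -1755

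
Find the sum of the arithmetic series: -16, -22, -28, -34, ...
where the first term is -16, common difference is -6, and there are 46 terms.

Sₙ = n/2 × (first + last)
Last term = a + (n-1)d = -16 + (46-1)×(-6) = -286
S_46 = 46/2 × (-16 + (-286))
S_46 = 46/2 × (-302) = -6946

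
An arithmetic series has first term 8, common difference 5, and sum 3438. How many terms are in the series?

Using S = n/2 × [2a + (n-1)d]
3438 = n/2 × [2(8) + (n-1)(5)]
3438 = n/2 × [16 + 5n - 5]
6876 = n × [11 + 5n]
5n² + (11)n - 6876 = 0
Discriminant: Δ = (11)² - 4(5)(-6876) = 121 + 137520 = 137641
√Δ = 371
n = [-(11) + √Δ] / (2·5) = (-11 + 371) / 10 = 360 / 10 = 36
(The negative root is discarded since n must be a positive integer.)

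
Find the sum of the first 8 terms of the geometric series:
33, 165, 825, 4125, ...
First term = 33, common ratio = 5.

Sₙ = a(1 - rⁿ) / (1 - r)
S_8 = 33(1 - 5^8) / (1 - 5)
S_8 = 33(1 - 390625) / (-4)
S_8 = 3222648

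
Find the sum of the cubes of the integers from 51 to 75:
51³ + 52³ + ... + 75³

Use ∑_{k=1}^{n} k³ = [n(n+1)/2]², then subtract the first 50 terms.
∑_{k=1}^{75} k³ = [75×76/2]² = 2850² = 8122500
∑_{k=1}^{50} k³ = [50×51/2]² = 1275² = 1625625
∑_{k=51}^{75} k³ = 8122500 - 1625625 = 6496875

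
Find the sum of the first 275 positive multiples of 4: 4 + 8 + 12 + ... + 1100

Factor out 4: = 4(1 + 2 + ... + 275) = 4 × n(n+1)/2
= 4 × 275×276/2
= 4 × 37950
= 151800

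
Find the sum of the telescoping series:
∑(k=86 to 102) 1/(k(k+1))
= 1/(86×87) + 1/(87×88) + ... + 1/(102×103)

Partial fractions: 1/(k(k+1)) = 1/k - 1/(k+1)
The series telescopes:
= (1/86 - 1/87) + (1/87 - 1/88) + ... + (1/102 - 1/103)
= 1/86 - 1/103
= 17/8858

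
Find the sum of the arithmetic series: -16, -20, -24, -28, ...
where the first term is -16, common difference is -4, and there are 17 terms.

Sₙ = n/2 × (first + last)
Last term = a + (n-1)d = -16 + (17-1)×(-4) = -80
S_17 = 17/2 × (-16 + (-80))
S_17 = 17/2 × (-96) = -816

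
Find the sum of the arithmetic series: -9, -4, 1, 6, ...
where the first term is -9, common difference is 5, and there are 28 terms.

Sₙ = n/2 × (first + last)
Last term = a + (n-1)d = -9 + (28-1)×5 = 126
S_28 = 28/2 × (-9 + 126)
S_28 = 28/2 × 117 = 1638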